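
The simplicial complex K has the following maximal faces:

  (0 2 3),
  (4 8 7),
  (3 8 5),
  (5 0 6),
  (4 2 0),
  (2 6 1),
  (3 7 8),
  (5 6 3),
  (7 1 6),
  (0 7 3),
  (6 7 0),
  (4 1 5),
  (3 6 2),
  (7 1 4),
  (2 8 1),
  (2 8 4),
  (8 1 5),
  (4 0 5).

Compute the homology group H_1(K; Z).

H_1 = Z ⊕ Z/2Z.

Order the vertices as 0 < 1 < 2 < 3 < 4 < 5 < 6 < 7 < 8. Listing each simplex with vertices in this order, K has dimension 2 with simplices:

  0-simplices (9): [0], [1], [2], [3], [4], [5], [6], [7], [8]
  1-simplices (27): (27 of them)
  2-simplices (18): [0,2,3], [0,2,4], [0,3,7], [0,4,5], [0,5,6], [0,6,7], [1,2,6], [1,2,8], [1,4,5], [1,4,7], [1,5,8], [1,6,7], [2,3,6], [2,4,8], [3,5,6], [3,5,8], [3,7,8], [4,7,8]

giving chain groups C_0 ≅ Z^9, C_1 ≅ Z^27, C_2 ≅ Z^18.

The boundary map ∂_1: C_1 → C_0 sends each edge [p,q] (with p < q) to q − p.
As a 9×27 matrix over Z this has rank 8, with invariant factors (1,1,1,1,1,1,1,1).

The boundary map ∂_2: C_2 → C_1 acts by ∂[p,q,r] = [q,r] − [p,r] + [p,q]. For instance
  ∂[3,5,8] = [5,8] − [3,8] + [3,5],
  ∂[0,6,7] = [6,7] − [0,7] + [0,6].
The 27×18 boundary matrix has rank 18 and Smith normal form diag(1,1,1,1,1,1,1,1,1,1,1,1,1,1,1,1,1,2).

Reading off H_k = ker ∂_k / im ∂_{k+1}:

  H_1: rank ker ∂_1 − rank ∂_2 = (27 − 8) − 18 = 1, and ∂_2 has invariant factor 2 > 1, so H_1 ≅ Z ⊕ Z/2Z.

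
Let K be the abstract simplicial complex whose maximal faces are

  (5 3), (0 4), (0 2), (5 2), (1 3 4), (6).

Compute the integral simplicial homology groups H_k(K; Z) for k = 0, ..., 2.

K has 7 vertices, 7 edges, 1 triangle.
rank ∂_0 = 0, rank ∂_1 = 5 ⇒ b_0 = 7 − 0 − 5 = 2; all invariant factors of ∂_1 are 1 so no torsion. So H_0 ≅ Z^2.
rank ∂_1 = 5, rank ∂_2 = 1 ⇒ b_1 = 7 − 5 − 1 = 1; all invariant factors of ∂_2 are 1 so no torsion. So H_1 ≅ Z.
rank ∂_2 = 1, rank ∂_3 = 0 ⇒ b_2 = 1 − 1 − 0 = 0. So H_2 ≅ 0.

H_0 ≅ Z^2,  H_1 ≅ Z,  H_2 = 0.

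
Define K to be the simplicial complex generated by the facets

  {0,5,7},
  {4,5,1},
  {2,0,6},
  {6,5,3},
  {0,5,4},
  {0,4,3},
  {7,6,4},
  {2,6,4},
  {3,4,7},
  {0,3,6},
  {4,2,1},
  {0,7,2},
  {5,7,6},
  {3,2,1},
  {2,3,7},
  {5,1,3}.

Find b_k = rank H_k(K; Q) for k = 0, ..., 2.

Order the vertices as 0 < 1 < 2 < 3 < 4 < 5 < 6 < 7. Listing each simplex with vertices in this order, K has dimension 2 with simplices:

  0-simplices (8): [0], [1], [2], [3], [4], [5], [6], [7]
  1-simplices (24): (24 of them)
  2-simplices (16): [0,2,6], [0,2,7], [0,3,4], [0,3,6], [0,4,5], [0,5,7], [1,2,3], [1,2,4], [1,3,5], [1,4,5], [2,3,7], [2,4,6], [3,4,7], [3,5,6], [4,6,7], [5,6,7]

so the chain groups are C_0 ≅ Z^8, C_1 ≅ Z^24, C_2 ≅ Z^16.

Boundary ∂_1: C_1 → C_0 is given by ∂[p,q] = [q] − [p].
This gives a 8×24 integer matrix of rank 7; reducing to Smith normal form yields diagonal entries (1,1,1,1,1,1,1).

∂_2: C_2 → C_1 sends each 2-simplex [p,q,r] to [q,r] − [p,r] + [p,q]. For instance
  ∂[3,4,7] = [4,7] − [3,7] + [3,4],
  ∂[2,4,6] = [4,6] − [2,6] + [2,4].
As a 24×16 matrix over Z this has rank 15, with invariant factors (1,1,1,1,1,1,1,1,1,1,1,1,1,1,1).

Reading off H_k = ker ∂_k / im ∂_{k+1}:

  H_0: rank C_0 − rank ∂_1 = 8 − 7 = 1, and the invariant factors of ∂_1 are all 1, so H_0 = Z.
  H_1: rank ker ∂_1 − rank ∂_2 = (24 − 7) − 15 = 2, and the invariant factors of ∂_2 are all 1, so H_1 = Z^2.
  H_2: rank ker ∂_2 − rank ∂_3 = (16 − 15) − 0 = 1, and there is no ∂_3, so H_2 = Z.

Hence the Betti numbers are b_0 = 1, b_1 = 2, b_2 = 1.

b_0 = 1, b_1 = 2, b_2 = 1.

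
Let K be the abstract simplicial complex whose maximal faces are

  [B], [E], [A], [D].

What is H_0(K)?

We work with the vertex ordering A < B < D < E. The simplices of K, each written with vertices in increasing order, are:

  0-simplices (4): A, B, D, E

Hence C_0 ≅ Z^4.

Now H_k = ker ∂_k / im ∂_{k+1}, so:

  H_0: rank C_0 − rank ∂_1 = 4 − 0 = 4, and there is no ∂_1, so H_0 ≅ Z^4.

H_0 ≅ Z^4.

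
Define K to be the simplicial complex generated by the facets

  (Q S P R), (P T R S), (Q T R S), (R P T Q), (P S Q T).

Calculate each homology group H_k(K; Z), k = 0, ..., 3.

Fix the vertex order P < Q < R < S < T and write every simplex with vertices in increasing order. Then dim K = 3 and the simplices of K are:

  0-simplices (5): P, Q, R, S, T
  1-simplices (10): PQ, PR, PS, PT, QR, QS, QT, RS, RT, ST
  2-simplices (10): PQR, PQS, PQT, PRS, PRT, PST, QRS, QRT, QST, RST
  3-simplices (5): PQRS, PQRT, PQST, PRST, QRST

Hence C_0 ≅ Z^5, C_1 ≅ Z^10, C_2 ≅ Z^10, C_3 ≅ Z^5.

∂_1: C_1 → C_0 is given by ∂[p,q] = [q] − [p]. For instance
  ∂PQ = Q − P.
As a 5×10 matrix over Z this has rank 4, with invariant factors (1,1,1,1).

The boundary map ∂_2: C_2 → C_1 acts by ∂[p,q,r] = [q,r] − [p,r] + [p,q]. For instance
  ∂PQT = QT − PT + PQ,
  ∂QST = ST − QT + QS.
This gives a 10×10 integer matrix of rank 6; reducing to Smith normal form yields diagonal entries (1,1,1,1,1,1).

The boundary map ∂_3: C_3 → C_2 sends each 3-simplex σ to the alternating sum Σ_i (−1)^i (σ with its i-th vertex removed). For instance
  ∂PQRS = QRS − PRS + PQS − PQR,
  ∂PQRT = QRT − PRT + PQT − PQR.
This gives a 10×5 integer matrix of rank 4; reducing to Smith normal form yields diagonal entries (1,1,1,1).

Computing H_k = (kernel of ∂_k) / (image of ∂_{k+1}):

  H_0: rank C_0 − rank ∂_1 = 5 − 4 = 1, and the invariant factors of ∂_1 are all 1, so H_0 ≅ Z.
  H_1: rank ker ∂_1 − rank ∂_2 = (10 − 4) − 6 = 0, and the invariant factors of ∂_2 are all 1, so H_1 ≅ 0.
  H_2: rank ker ∂_2 − rank ∂_3 = (10 − 6) − 4 = 0, and the invariant factors of ∂_3 are all 1, so H_2 ≅ 0.
  H_3: rank ker ∂_3 − rank ∂_4 = (5 − 4) − 0 = 1, and there is no ∂_4, so H_3 ≅ Z.

As a check, the Euler characteristic is 5 − 10 + 10 − 5 = 0, which agrees with 1 − 0 + 0 − 1 = 0.
(K is a triangulation of the 3-sphere S^3.)

H_0 ≅ Z,  H_1 = 0,  H_2 = 0,  H_3 ≅ Z.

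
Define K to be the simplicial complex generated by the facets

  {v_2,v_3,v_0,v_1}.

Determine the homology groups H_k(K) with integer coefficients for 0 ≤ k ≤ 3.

Order the vertices as v_0 < v_1 < v_2 < v_3. Listing each simplex with vertices in this order, K has dimension 3 with simplices:

  0-simplices (4): [v_0], [v_1], [v_2], [v_3]
  1-simplices (6): [v_0,v_1], [v_0,v_2], [v_0,v_3], [v_1,v_2], [v_1,v_3], [v_2,v_3]
  2-simplices (4): [v_0,v_1,v_2], [v_0,v_1,v_3], [v_0,v_2,v_3], [v_1,v_2,v_3]
  3-simplices (1): [v_0,v_1,v_2,v_3]

Hence C_0 ≅ Z^4, C_1 ≅ Z^6, C_2 ≅ Z^4, C_3 ≅ Z^1.

∂_1: C_1 → C_0 maps an edge to its endpoints' difference, ∂[p,q] = q − p.
The 4×6 boundary matrix has rank 3 and Smith normal form diag(1,1,1).

Boundary ∂_2: C_2 → C_1 maps a triangle to the signed sum of its edges. For instance
  ∂[v_1,v_2,v_3] = [v_2,v_3] − [v_1,v_3] + [v_1,v_2],
  ∂[v_0,v_1,v_3] = [v_1,v_3] − [v_0,v_3] + [v_0,v_1].
This gives a 6×4 integer matrix of rank 3; reducing to Smith normal form yields diagonal entries (1,1,1).

∂_3: C_3 → C_2 sends each 3-simplex σ to the alternating sum Σ_i (−1)^i (σ with its i-th vertex removed). For instance
  ∂[v_0,v_1,v_2,v_3] = [v_1,v_2,v_3] − [v_0,v_2,v_3] + [v_0,v_1,v_3] − [v_0,v_1,v_2].
This gives a 4×1 integer matrix of rank 1; reducing to Smith normal form yields diagonal entries (1).

From H_k ≅ ker(∂_k) / im(∂_{k+1}) we obtain:

  H_0: rank C_0 − rank ∂_1 = 4 − 3 = 1, and the invariant factors of ∂_1 are all 1, so H_0 = Z.
  H_1: rank ker ∂_1 − rank ∂_2 = (6 − 3) − 3 = 0, and the invariant factors of ∂_2 are all 1, so H_1 = 0.
  H_2: rank ker ∂_2 − rank ∂_3 = (4 − 3) − 1 = 0, and the invariant factors of ∂_3 are all 1, so H_2 = 0.
  H_3: rank ker ∂_3 − rank ∂_4 = (1 − 1) − 0 = 0, and there is no ∂_4, so H_3 = 0.

As a check, the Euler characteristic is 4 − 6 + 4 − 1 = 1, which agrees with 1 − 0 + 0 − 0 = 1.
(K is a triangulation of the 3-simplex.)

H_0 ≅ Z,  H_1 = 0,  H_2 = 0,  H_3 = 0.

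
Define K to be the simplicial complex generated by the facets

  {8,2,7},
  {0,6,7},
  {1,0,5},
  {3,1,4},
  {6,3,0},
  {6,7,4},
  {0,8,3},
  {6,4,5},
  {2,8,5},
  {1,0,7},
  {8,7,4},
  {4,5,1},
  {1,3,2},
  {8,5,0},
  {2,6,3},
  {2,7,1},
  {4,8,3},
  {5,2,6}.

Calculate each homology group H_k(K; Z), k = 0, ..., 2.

H_0 = Z,  H_1 = Z^2,  H_2 = Z.

We work with the vertex ordering 0 < 1 < 2 < 3 < 4 < 5 < 6 < 7 < 8. The simplices of K, each written with vertices in increasing order, are:

  0-simplices (9): [0], [1], [2], [3], [4], [5], [6], [7], [8]
  1-simplices (27): (27 of them)
  2-simplices (18): [0,1,5], [0,1,7], [0,3,6], [0,3,8], [0,5,8], [0,6,7], [1,2,3], [1,2,7], [1,3,4], [1,4,5], [2,3,6], [2,5,6], [2,5,8], [2,7,8], [3,4,8], [4,5,6], [4,6,7], [4,7,8]

so the chain groups are C_0 ≅ Z^9, C_1 ≅ Z^27, C_2 ≅ Z^18.

Boundary ∂_1: C_1 → C_0 maps an edge to its endpoints' difference, ∂[p,q] = q − p.
As a 9×27 matrix over Z this has rank 8, with invariant factors (1,1,1,1,1,1,1,1).

Boundary ∂_2: C_2 → C_1 maps a triangle to the signed sum of its edges. For instance
  ∂[0,3,8] = [3,8] − [0,8] + [0,3],
  ∂[2,7,8] = [7,8] − [2,8] + [2,7].
The 27×18 boundary matrix has rank 17 and Smith normal form diag(1,1,1,1,1,1,1,1,1,1,1,1,1,1,1,1,1).

From H_k ≅ ker(∂_k) / im(∂_{k+1}) we obtain:

  H_0: rank C_0 − rank ∂_1 = 9 − 8 = 1, and the invariant factors of ∂_1 are all 1, so H_0 ≅ Z.
  H_1: rank ker ∂_1 − rank ∂_2 = (27 − 8) − 17 = 2, and the invariant factors of ∂_2 are all 1, so H_1 ≅ Z^2.
  H_2: rank ker ∂_2 − rank ∂_3 = (18 − 17) − 0 = 1, and there is no ∂_3, so H_2 ≅ Z.

As a check, the Euler characteristic is 9 − 27 + 18 = 0, which agrees with 1 − 2 + 1 = 0.
(K is a triangulation of the torus T^2.)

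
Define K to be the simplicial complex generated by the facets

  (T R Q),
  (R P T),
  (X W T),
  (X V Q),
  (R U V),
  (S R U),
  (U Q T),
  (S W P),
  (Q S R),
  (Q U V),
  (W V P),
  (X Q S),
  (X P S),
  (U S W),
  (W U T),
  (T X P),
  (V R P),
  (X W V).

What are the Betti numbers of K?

b_0 = 1, b_1 = 1, b_2 = 0.

K has 9 vertices, 27 edges, 18 triangles.
rank ∂_0 = 0, rank ∂_1 = 8 ⇒ b_0 = 9 − 0 − 8 = 1; all invariant factors of ∂_1 are 1 so no torsion. So H_0 ≅ Z.
rank ∂_1 = 8, rank ∂_2 = 18 ⇒ b_1 = 27 − 8 − 18 = 1; ∂_2 has invariant factor(s) [2] giving torsion. So H_1 ≅ Z × Z/2.
rank ∂_2 = 18, rank ∂_3 = 0 ⇒ b_2 = 18 − 18 − 0 = 0. So H_2 ≅ 0.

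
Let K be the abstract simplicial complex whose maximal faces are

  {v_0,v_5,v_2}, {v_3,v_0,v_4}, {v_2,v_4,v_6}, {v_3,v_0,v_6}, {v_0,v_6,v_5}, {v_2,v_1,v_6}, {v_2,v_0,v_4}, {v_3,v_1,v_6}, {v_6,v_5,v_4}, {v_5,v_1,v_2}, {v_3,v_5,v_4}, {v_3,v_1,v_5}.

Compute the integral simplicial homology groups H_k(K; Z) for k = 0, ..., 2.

We work with the vertex ordering v_0 < v_1 < v_2 < v_3 < v_4 < v_5 < v_6. The simplices of K, each written with vertices in increasing order, are:

  0-simplices (7): [v_0], [v_1], [v_2], [v_3], [v_4], [v_5], [v_6]
  1-simplices (18): (18 of them)
  2-simplices (12): (12 of them)

Hence C_0 ≅ Z^7, C_1 ≅ Z^18, C_2 ≅ Z^12.

Boundary ∂_1: C_1 → C_0 maps an edge to its endpoints' difference, ∂[p,q] = q − p. For instance
  ∂[v_5,v_6] = [v_6] − [v_5].
As a 7×18 matrix over Z this has rank 6, with invariant factors (1,1,1,1,1,1).

∂_2: C_2 → C_1 maps a triangle to the signed sum of its edges. For instance
  ∂[v_1,v_2,v_5] = [v_2,v_5] − [v_1,v_5] + [v_1,v_2],
  ∂[v_0,v_3,v_4] = [v_3,v_4] − [v_0,v_4] + [v_0,v_3].
This gives a 18×12 integer matrix of rank 12; reducing to Smith normal form yields diagonal entries (1,1,1,1,1,1,1,1,1,1,1,2).

Reading off H_k = ker ∂_k / im ∂_{k+1}:

  H_0: rank C_0 − rank ∂_1 = 7 − 6 = 1, and the invariant factors of ∂_1 are all 1, so H_0 = Z.
  H_1: rank ker ∂_1 − rank ∂_2 = (18 − 6) − 12 = 0, and ∂_2 has invariant factor 2 > 1, so H_1 = Z/2.
  H_2: rank ker ∂_2 − rank ∂_3 = (12 − 12) − 0 = 0, and there is no ∂_3, so H_2 = 0.

As a check, the Euler characteristic is 7 − 18 + 12 = 1, which agrees with 1 − 0 + 0 = 1.
(K is a triangulation of the real projective plane RP^2.)

H_0 ≅ Z,  H_1 ≅ Z/2,  H_2 = 0.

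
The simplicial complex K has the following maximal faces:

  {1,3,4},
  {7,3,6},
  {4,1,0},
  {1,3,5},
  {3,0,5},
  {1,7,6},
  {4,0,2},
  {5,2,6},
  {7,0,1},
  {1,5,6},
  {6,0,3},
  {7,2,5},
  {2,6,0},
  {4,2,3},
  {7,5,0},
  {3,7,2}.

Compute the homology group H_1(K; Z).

H_1 = Z^2.

Order the vertices as 0 < 1 < 2 < 3 < 4 < 5 < 6 < 7. Listing each simplex with vertices in this order, K has dimension 2 with simplices:

  0-simplices (8): [0], [1], [2], [3], [4], [5], [6], [7]
  1-simplices (24): (24 of them)
  2-simplices (16): [0,1,4], [0,1,7], [0,2,4], [0,2,6], [0,3,5], [0,3,6], [0,5,7], [1,3,4], [1,3,5], [1,5,6], [1,6,7], [2,3,4], [2,3,7], [2,5,6], [2,5,7], [3,6,7]

Hence C_0 ≅ Z^8, C_1 ≅ Z^24, C_2 ≅ Z^16.

∂_1: C_1 → C_0 is given by ∂[p,q] = [q] − [p]. For instance
  ∂[1,6] = [6] − [1].
The resulting 8×24 matrix has rank 7, and its Smith normal form has invariant factors (1,1,1,1,1,1,1).

Boundary ∂_2: C_2 → C_1 maps a triangle to the signed sum of its edges. For instance
  ∂[0,3,6] = [3,6] − [0,6] + [0,3],
  ∂[0,3,5] = [3,5] − [0,5] + [0,3].
This gives a 24×16 integer matrix of rank 15; reducing to Smith normal form yields diagonal entries (1,1,1,1,1,1,1,1,1,1,1,1,1,1,1).

Now H_k = ker ∂_k / im ∂_{k+1}, so:

  H_1: rank ker ∂_1 − rank ∂_2 = (24 − 7) − 15 = 2, and the invariant factors of ∂_2 are all 1, so H_1 = Z^2.

(K is a triangulation of the torus T^2.)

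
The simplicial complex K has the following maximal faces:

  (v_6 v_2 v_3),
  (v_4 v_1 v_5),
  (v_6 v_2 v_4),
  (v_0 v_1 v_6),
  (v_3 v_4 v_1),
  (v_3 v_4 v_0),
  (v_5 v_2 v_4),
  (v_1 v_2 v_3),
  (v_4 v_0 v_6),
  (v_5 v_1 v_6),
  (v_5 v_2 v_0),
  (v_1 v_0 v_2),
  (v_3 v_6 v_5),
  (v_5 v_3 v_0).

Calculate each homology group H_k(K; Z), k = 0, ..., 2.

K has 7 vertices, 21 edges, 14 triangles.
rank ∂_0 = 0, rank ∂_1 = 6 ⇒ b_0 = 7 − 0 − 6 = 1; all invariant factors of ∂_1 are 1 so no torsion. So H_0 ≅ Z.
rank ∂_1 = 6, rank ∂_2 = 13 ⇒ b_1 = 21 − 6 − 13 = 2; all invariant factors of ∂_2 are 1 so no torsion. So H_1 ≅ Z^2.
rank ∂_2 = 13, rank ∂_3 = 0 ⇒ b_2 = 14 − 13 − 0 = 1. So H_2 ≅ Z.

H_0 ≅ Z,  H_1 ≅ Z^2,  H_2 ≅ Z.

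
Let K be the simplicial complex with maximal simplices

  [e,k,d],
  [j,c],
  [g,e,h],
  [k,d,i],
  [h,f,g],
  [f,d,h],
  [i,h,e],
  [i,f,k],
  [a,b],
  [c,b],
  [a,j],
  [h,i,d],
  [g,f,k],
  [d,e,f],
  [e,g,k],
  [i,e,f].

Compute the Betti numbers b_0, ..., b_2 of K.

Order the vertices as a < b < c < d < e < f < g < h < i < j < k. Listing each simplex with vertices in this order, K has dimension 2 with simplices:

  0-simplices (11): a, b, c, d, e, f, g, h, i, j, k
  1-simplices (22): ab, aj, bc, cj, de, df, dh, di, dk, ef, eg, eh, ei, ek, fg, fh, fi, fk, gh, gk, hi, ik
  2-simplices (12): def, dek, dfh, dhi, dik, efi, egh, egk, ehi, fgh, fgk, fik

so the chain groups are C_0 ≅ Z^11, C_1 ≅ Z^22, C_2 ≅ Z^12.

The boundary map ∂_1: C_1 → C_0 is given by ∂[p,q] = [q] − [p]. For instance
  ∂hi = i − h.
The resulting 11×22 matrix has rank 9, and its Smith normal form has invariant factors (1,1,1,1,1,1,1,1,1).

Boundary ∂_2: C_2 → C_1 acts by ∂[p,q,r] = [q,r] − [p,r] + [p,q]. For instance
  ∂fik = ik − fk + fi,
  ∂ehi = hi − ei + eh.
The 22×12 boundary matrix has rank 12 and Smith normal form diag(1,1,1,1,1,1,1,1,1,1,1,2).

Computing H_k = (kernel of ∂_k) / (image of ∂_{k+1}):

  H_0: rank C_0 − rank ∂_1 = 11 − 9 = 2, and the invariant factors of ∂_1 are all 1, so H_0 = Z^2.
  H_1: rank ker ∂_1 − rank ∂_2 = (22 − 9) − 12 = 1, and ∂_2 has invariant factor 2 > 1, so H_1 = Z ⊕ Z/2Z.
  H_2: rank ker ∂_2 − rank ∂_3 = (12 − 12) − 0 = 0, and there is no ∂_3, so H_2 = 0.

As a check, the Euler characteristic is 11 − 22 + 12 = 1, which agrees with 2 − 1 + 0 = 1.
(K is a triangulation of the disjoint union of the circle S^1 and the real projective plane RP^2.)

Hence the Betti numbers are b_0 = 2, b_1 = 1, b_2 = 0.

b_0 = 2, b_1 = 1, b_2 = 0.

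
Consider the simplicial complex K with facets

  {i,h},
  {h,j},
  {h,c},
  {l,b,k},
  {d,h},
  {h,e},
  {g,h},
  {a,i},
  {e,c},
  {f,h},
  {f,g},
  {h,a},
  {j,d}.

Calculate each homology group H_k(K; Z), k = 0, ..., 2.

H_0 ≅ Z^2,  H_1 ≅ Z^4,  H_2 = 0.

Take the total order a < b < c < d < e < f < g < h < i < j < k < l on the vertex set. Then K (dimension 2) consists of the simplices:

  0-simplices (12): a, b, c, d, e, f, g, h, i, j, k, l
  1-simplices (15): ah, ai, bk, bl, ce, ch, dh, dj, eh, fg, fh, gh, hi, hj, kl
  2-simplices (1): bkl

Hence C_0 ≅ Z^12, C_1 ≅ Z^15, C_2 ≅ Z^1.

Boundary ∂_1: C_1 → C_0 is given by ∂[p,q] = [q] − [p].
The 12×15 boundary matrix has rank 10 and Smith normal form diag(1,1,1,1,1,1,1,1,1,1).

The boundary map ∂_2: C_2 → C_1 sends each 2-simplex [p,q,r] to [q,r] − [p,r] + [p,q]. For instance
  ∂bkl = kl − bl + bk.
The 15×1 boundary matrix has rank 1 and Smith normal form diag(1).

Computing H_k = (kernel of ∂_k) / (image of ∂_{k+1}):

  H_0: rank C_0 − rank ∂_1 = 12 − 10 = 2, and the invariant factors of ∂_1 are all 1, so H_0 = Z^2.
  H_1: rank ker ∂_1 − rank ∂_2 = (15 − 10) − 1 = 4, and the invariant factors of ∂_2 are all 1, so H_1 = Z^4.
  H_2: rank ker ∂_2 − rank ∂_3 = (1 − 1) − 0 = 0, and there is no ∂_3, so H_2 = 0.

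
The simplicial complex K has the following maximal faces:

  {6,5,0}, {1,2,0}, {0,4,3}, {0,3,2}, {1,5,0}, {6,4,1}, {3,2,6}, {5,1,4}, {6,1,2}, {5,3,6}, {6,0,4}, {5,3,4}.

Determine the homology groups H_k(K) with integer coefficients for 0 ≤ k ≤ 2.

H_0 ≅ Z,  H_1 ≅ Z/2,  H_2 = 0.

Fix the vertex order 0 < 1 < 2 < 3 < 4 < 5 < 6 and write every simplex with vertices in increasing order. Then dim K = 2 and the simplices of K are:

  0-simplices (7): [0], [1], [2], [3], [4], [5], [6]
  1-simplices (18): [0,1], [0,2], [0,3], [0,4], [0,5], [0,6], [1,2], [1,4], [1,5], [1,6], [2,3], [2,6], [3,4], [3,5], [3,6], [4,5], [4,6], [5,6]
  2-simplices (12): [0,1,2], [0,1,5], [0,2,3], [0,3,4], [0,4,6], [0,5,6], [1,2,6], [1,4,5], [1,4,6], [2,3,6], [3,4,5], [3,5,6]

so the chain groups are C_0 ≅ Z^7, C_1 ≅ Z^18, C_2 ≅ Z^12.

∂_1: C_1 → C_0 is given by ∂[p,q] = [q] − [p]. For instance
  ∂[4,5] = [5] − [4].
The 7×18 boundary matrix has rank 6 and Smith normal form diag(1,1,1,1,1,1).

Boundary ∂_2: C_2 → C_1 sends each 2-simplex [p,q,r] to [q,r] − [p,r] + [p,q]. For instance
  ∂[2,3,6] = [3,6] − [2,6] + [2,3],
  ∂[0,1,5] = [1,5] − [0,5] + [0,1].
The resulting 18×12 matrix has rank 12, and its Smith normal form has invariant factors (1,1,1,1,1,1,1,1,1,1,1,2).

Now H_k = ker ∂_k / im ∂_{k+1}, so:

  H_0: rank C_0 − rank ∂_1 = 7 − 6 = 1, and the invariant factors of ∂_1 are all 1, so H_0 = Z.
  H_1: rank ker ∂_1 − rank ∂_2 = (18 − 6) − 12 = 0, and ∂_2 has invariant factor 2 > 1, so H_1 = Z/2.
  H_2: rank ker ∂_2 − rank ∂_3 = (12 − 12) − 0 = 0, and there is no ∂_3, so H_2 = 0.

(K is a triangulation of the real projective plane RP^2.)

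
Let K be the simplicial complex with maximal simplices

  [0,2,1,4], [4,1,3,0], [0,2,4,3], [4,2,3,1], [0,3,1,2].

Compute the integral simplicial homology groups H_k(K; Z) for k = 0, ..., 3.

H_0 ≅ Z,  H_1 = 0,  H_2 = 0,  H_3 ≅ Z.

Order the vertices as 0 < 1 < 2 < 3 < 4. Listing each simplex with vertices in this order, K has dimension 3 with simplices:

  0-simplices (5): [0], [1], [2], [3], [4]
  1-simplices (10): [0,1], [0,2], [0,3], [0,4], [1,2], [1,3], [1,4], [2,3], [2,4], [3,4]
  2-simplices (10): [0,1,2], [0,1,3], [0,1,4], [0,2,3], [0,2,4], [0,3,4], [1,2,3], [1,2,4], [1,3,4], [2,3,4]
  3-simplices (5): [0,1,2,3], [0,1,2,4], [0,1,3,4], [0,2,3,4], [1,2,3,4]

giving chain groups C_0 ≅ Z^5, C_1 ≅ Z^10, C_2 ≅ Z^10, C_3 ≅ Z^5.

Boundary ∂_1: C_1 → C_0 maps an edge to its endpoints' difference, ∂[p,q] = q − p. For instance
  ∂[3,4] = [4] − [3].
The 5×10 boundary matrix has rank 4 and Smith normal form diag(1,1,1,1).

The boundary map ∂_2: C_2 → C_1 maps a triangle to the signed sum of its edges. For instance
  ∂[1,2,4] = [2,4] − [1,4] + [1,2],
  ∂[0,1,2] = [1,2] − [0,2] + [0,1].
The resulting 10×10 matrix has rank 6, and its Smith normal form has invariant factors (1,1,1,1,1,1).

The boundary map ∂_3: C_3 → C_2 sends each 3-simplex σ to the alternating sum Σ_i (−1)^i (σ with its i-th vertex removed). For instance
  ∂[0,1,2,4] = [1,2,4] − [0,2,4] + [0,1,4] − [0,1,2],
  ∂[1,2,3,4] = [2,3,4] − [1,3,4] + [1,2,4] − [1,2,3].
This gives a 10×5 integer matrix of rank 4; reducing to Smith normal form yields diagonal entries (1,1,1,1).

From H_k ≅ ker(∂_k) / im(∂_{k+1}) we obtain:

  H_0: rank C_0 − rank ∂_1 = 5 − 4 = 1, and the invariant factors of ∂_1 are all 1, so H_0 ≅ Z.
  H_1: rank ker ∂_1 − rank ∂_2 = (10 − 4) − 6 = 0, and the invariant factors of ∂_2 are all 1, so H_1 ≅ 0.
  H_2: rank ker ∂_2 − rank ∂_3 = (10 − 6) − 4 = 0, and the invariant factors of ∂_3 are all 1, so H_2 ≅ 0.
  H_3: rank ker ∂_3 − rank ∂_4 = (5 − 4) − 0 = 1, and there is no ∂_4, so H_3 ≅ Z.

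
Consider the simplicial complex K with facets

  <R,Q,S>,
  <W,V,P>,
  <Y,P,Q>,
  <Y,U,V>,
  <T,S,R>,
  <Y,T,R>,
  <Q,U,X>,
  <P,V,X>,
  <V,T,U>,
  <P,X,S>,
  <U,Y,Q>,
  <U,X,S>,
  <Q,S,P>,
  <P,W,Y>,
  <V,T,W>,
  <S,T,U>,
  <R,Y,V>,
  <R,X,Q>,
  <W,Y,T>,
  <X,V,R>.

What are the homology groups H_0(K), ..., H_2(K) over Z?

Order the vertices as P < Q < R < S < T < U < V < W < X < Y. Listing each simplex with vertices in this order, K has dimension 2 with simplices:

  0-simplices (10): P, Q, R, S, T, U, V, W, X, Y
  1-simplices (30): PQ, PS, PV, PW, PX, PY, QR, QS, QU, QX, QY, RS, RT, RV, RX, RY, ST, SU, SX, TU, TV, TW, TY, UV, UX, UY, VW, VX, VY, WY
  2-simplices (20): PQS, PQY, PSX, PVW, PVX, PWY, QRS, QRX, QUX, QUY, RST, RTY, RVX, RVY, STU, SUX, TUV, TVW, TWY, UVY

so the chain groups are C_0 ≅ Z^10, C_1 ≅ Z^30, C_2 ≅ Z^20.

∂_1: C_1 → C_0 sends each edge [p,q] (with p < q) to q − p. For instance
  ∂QS = S − Q.
The 10×30 boundary matrix has rank 9 and Smith normal form diag(1,1,1,1,1,1,1,1,1).

∂_2: C_2 → C_1 acts by ∂[p,q,r] = [q,r] − [p,r] + [p,q]. For instance
  ∂RVX = VX − RX + RV,
  ∂PQY = QY − PY + PQ.
The 30×20 boundary matrix has rank 20 and Smith normal form diag(1,1,1,1,1,1,1,1,1,1,1,1,1,1,1,1,1,1,1,2).

Computing H_k = (kernel of ∂_k) / (image of ∂_{k+1}):

  H_0: rank C_0 − rank ∂_1 = 10 − 9 = 1, and the invariant factors of ∂_1 are all 1, so H_0 = Z.
  H_1: rank ker ∂_1 − rank ∂_2 = (30 − 9) − 20 = 1, and ∂_2 has invariant factor 2 > 1, so H_1 = Z ⊕ Z/2Z.
  H_2: rank ker ∂_2 − rank ∂_3 = (20 − 20) − 0 = 0, and there is no ∂_3, so H_2 = 0.

H_0 ≅ Z,  H_1 ≅ Z ⊕ Z/2Z,  H_2 = 0.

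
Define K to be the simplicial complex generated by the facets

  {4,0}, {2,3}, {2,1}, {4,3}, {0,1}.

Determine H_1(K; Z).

Take the total order 0 < 1 < 2 < 3 < 4 on the vertex set. Then K (dimension 1) consists of the simplices:

  0-simplices (5): [0], [1], [2], [3], [4]
  1-simplices (5): [0,1], [0,4], [1,2], [2,3], [3,4]

Hence C_0 ≅ Z^5, C_1 ≅ Z^5.

∂_1: C_1 → C_0 sends each edge [p,q] (with p < q) to q − p. For instance
  ∂[0,1] = [1] − [0].
As a 5×5 matrix over Z this has rank 4, with invariant factors (1,1,1,1).

Reading off H_k = ker ∂_k / im ∂_{k+1}:

  H_1: rank ker ∂_1 − rank ∂_2 = (5 − 4) − 0 = 1, and there is no ∂_2, so H_1 = Z.

(K is a triangulation of the circle S^1.)

H_1 = Z.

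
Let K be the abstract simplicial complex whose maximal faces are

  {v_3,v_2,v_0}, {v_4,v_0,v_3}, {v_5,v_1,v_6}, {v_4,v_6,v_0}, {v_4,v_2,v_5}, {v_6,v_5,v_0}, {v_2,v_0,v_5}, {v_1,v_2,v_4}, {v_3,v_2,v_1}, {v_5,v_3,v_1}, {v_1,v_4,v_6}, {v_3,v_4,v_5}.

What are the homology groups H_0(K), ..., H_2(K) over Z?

Fix the vertex order v_0 < v_1 < v_2 < v_3 < v_4 < v_5 < v_6 and write every simplex with vertices in increasing order. Then dim K = 2 and the simplices of K are:

  0-simplices (7): [v_0], [v_1], [v_2], [v_3], [v_4], [v_5], [v_6]
  1-simplices (18): (18 of them)
  2-simplices (12): (12 of them)

giving chain groups C_0 ≅ Z^7, C_1 ≅ Z^18, C_2 ≅ Z^12.

Boundary ∂_1: C_1 → C_0 maps an edge to its endpoints' difference, ∂[p,q] = q − p. For instance
  ∂[v_0,v_5] = [v_5] − [v_0].
This gives a 7×18 integer matrix of rank 6; reducing to Smith normal form yields diagonal entries (1,1,1,1,1,1).

The boundary map ∂_2: C_2 → C_1 maps a triangle to the signed sum of its edges. For instance
  ∂[v_0,v_2,v_5] = [v_2,v_5] − [v_0,v_5] + [v_0,v_2],
  ∂[v_0,v_4,v_6] = [v_4,v_6] − [v_0,v_6] + [v_0,v_4].
This gives a 18×12 integer matrix of rank 12; reducing to Smith normal form yields diagonal entries (1,1,1,1,1,1,1,1,1,1,1,2).

From H_k ≅ ker(∂_k) / im(∂_{k+1}) we obtain:

  H_0: rank C_0 − rank ∂_1 = 7 − 6 = 1, and the invariant factors of ∂_1 are all 1, so H_0 = Z.
  H_1: rank ker ∂_1 − rank ∂_2 = (18 − 6) − 12 = 0, and ∂_2 has invariant factor 2 > 1, so H_1 = Z/2.
  H_2: rank ker ∂_2 − rank ∂_3 = (12 − 12) − 0 = 0, and there is no ∂_3, so H_2 = 0.

H_0 ≅ Z,  H_1 ≅ Z/2,  H_2 = 0.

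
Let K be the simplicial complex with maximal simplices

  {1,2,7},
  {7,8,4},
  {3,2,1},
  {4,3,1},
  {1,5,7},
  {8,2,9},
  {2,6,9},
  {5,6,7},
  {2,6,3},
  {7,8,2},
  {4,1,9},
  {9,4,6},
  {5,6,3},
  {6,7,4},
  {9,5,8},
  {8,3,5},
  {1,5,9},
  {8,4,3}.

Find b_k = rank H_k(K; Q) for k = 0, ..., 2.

Order the vertices as 1 < 2 < 3 < 4 < 5 < 6 < 7 < 8 < 9. Listing each simplex with vertices in this order, K has dimension 2 with simplices:

  0-simplices (9): [1], [2], [3], [4], [5], [6], [7], [8], [9]
  1-simplices (27): (27 of them)
  2-simplices (18): [1,2,3], [1,2,7], [1,3,4], [1,4,9], [1,5,7], [1,5,9], [2,3,6], [2,6,9], [2,7,8], [2,8,9], [3,4,8], [3,5,6], [3,5,8], [4,6,7], [4,6,9], [4,7,8], [5,6,7], [5,8,9]

Hence C_0 ≅ Z^9, C_1 ≅ Z^27, C_2 ≅ Z^18.

∂_1: C_1 → C_0 is given by ∂[p,q] = [q] − [p]. For instance
  ∂[4,9] = [9] − [4].
As a 9×27 matrix over Z this has rank 8, with invariant factors (1,1,1,1,1,1,1,1).

The boundary map ∂_2: C_2 → C_1 maps a triangle to the signed sum of its edges. For instance
  ∂[5,6,7] = [6,7] − [5,7] + [5,6],
  ∂[1,4,9] = [4,9] − [1,9] + [1,4].
The 27×18 boundary matrix has rank 17 and Smith normal form diag(1,1,1,1,1,1,1,1,1,1,1,1,1,1,1,1,1).

Reading off H_k = ker ∂_k / im ∂_{k+1}:

  H_0: rank C_0 − rank ∂_1 = 9 − 8 = 1, and the invariant factors of ∂_1 are all 1, so H_0 = Z.
  H_1: rank ker ∂_1 − rank ∂_2 = (27 − 8) − 17 = 2, and the invariant factors of ∂_2 are all 1, so H_1 = Z^2.
  H_2: rank ker ∂_2 − rank ∂_3 = (18 − 17) − 0 = 1, and there is no ∂_3, so H_2 = Z.

(K is a triangulation of the torus T^2.)

Hence the Betti numbers are b_0 = 1, b_1 = 2, b_2 = 1.

b_0 = 1, b_1 = 2, b_2 = 1.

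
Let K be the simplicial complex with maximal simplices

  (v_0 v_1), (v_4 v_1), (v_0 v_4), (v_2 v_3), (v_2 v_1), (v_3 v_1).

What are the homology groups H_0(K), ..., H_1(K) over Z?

H_0 ≅ Z,  H_1 ≅ Z^2.

Fix the vertex order v_0 < v_1 < v_2 < v_3 < v_4 and write every simplex with vertices in increasing order. Then dim K = 1 and the simplices of K are:

  0-simplices (5): [v_0], [v_1], [v_2], [v_3], [v_4]
  1-simplices (6): [v_0,v_1], [v_0,v_4], [v_1,v_2], [v_1,v_3], [v_1,v_4], [v_2,v_3]

so the chain groups are C_0 ≅ Z^5, C_1 ≅ Z^6.

The boundary map ∂_1: C_1 → C_0 sends each edge [p,q] (with p < q) to q − p. For instance
  ∂[v_1,v_2] = [v_2] − [v_1].
The 5×6 boundary matrix has rank 4 and Smith normal form diag(1,1,1,1).

From H_k ≅ ker(∂_k) / im(∂_{k+1}) we obtain:

  H_0: rank C_0 − rank ∂_1 = 5 − 4 = 1, and the invariant factors of ∂_1 are all 1, so H_0 ≅ Z.
  H_1: rank ker ∂_1 − rank ∂_2 = (6 − 4) − 0 = 2, and there is no ∂_2, so H_1 ≅ Z^2.

As a check, the Euler characteristic is 5 − 6 = -1, which agrees with 1 − 2 = -1.
(K is a triangulation of a wedge of 2 circles.)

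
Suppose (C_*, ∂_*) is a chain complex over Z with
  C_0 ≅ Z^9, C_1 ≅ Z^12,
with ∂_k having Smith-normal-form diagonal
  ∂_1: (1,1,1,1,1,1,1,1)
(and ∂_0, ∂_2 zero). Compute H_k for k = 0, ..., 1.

H_0 ≅ Z,  H_1 ≅ Z^4.

H_0: b_0 = 9 − 0 − 8 = 1; torsion from ∂_1 factors > 1: none. So H_0 ≅ Z.
H_1: b_1 = 12 − 8 − 0 = 4; torsion from ∂_2 factors > 1: none. So H_1 ≅ Z^4.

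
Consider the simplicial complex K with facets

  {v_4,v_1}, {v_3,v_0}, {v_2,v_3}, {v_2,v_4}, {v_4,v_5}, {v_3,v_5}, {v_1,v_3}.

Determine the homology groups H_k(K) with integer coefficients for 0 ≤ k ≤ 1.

Fix the vertex order v_0 < v_1 < v_2 < v_3 < v_4 < v_5 and write every simplex with vertices in increasing order. Then dim K = 1 and the simplices of K are:

  0-simplices (6): [v_0], [v_1], [v_2], [v_3], [v_4], [v_5]
  1-simplices (7): [v_0,v_3], [v_1,v_3], [v_1,v_4], [v_2,v_3], [v_2,v_4], [v_3,v_5], [v_4,v_5]

Hence C_0 ≅ Z^6, C_1 ≅ Z^7.

∂_1: C_1 → C_0 sends each edge [p,q] (with p < q) to q − p. For instance
  ∂[v_2,v_3] = [v_3] − [v_2].
The resulting 6×7 matrix has rank 5, and its Smith normal form has invariant factors (1,1,1,1,1).

From H_k ≅ ker(∂_k) / im(∂_{k+1}) we obtain:

  H_0: rank C_0 − rank ∂_1 = 6 − 5 = 1, and the invariant factors of ∂_1 are all 1, so H_0 ≅ Z.
  H_1: rank ker ∂_1 − rank ∂_2 = (7 − 5) − 0 = 2, and there is no ∂_2, so H_1 ≅ Z^2.

H_0 ≅ Z,  H_1 ≅ Z^2.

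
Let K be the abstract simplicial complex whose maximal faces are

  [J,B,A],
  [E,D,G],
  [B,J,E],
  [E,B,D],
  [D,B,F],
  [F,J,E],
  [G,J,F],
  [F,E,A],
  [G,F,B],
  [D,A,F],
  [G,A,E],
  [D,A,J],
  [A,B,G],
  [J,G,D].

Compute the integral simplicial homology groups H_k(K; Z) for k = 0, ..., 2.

H_0 = Z,  H_1 = Z^2,  H_2 = Z.

Fix the vertex order A < B < D < E < F < G < J and write every simplex with vertices in increasing order. Then dim K = 2 and the simplices of K are:

  0-simplices (7): A, B, D, E, F, G, J
  1-simplices (21): AB, AD, AE, AF, AG, AJ, BD, BE, BF, BG, BJ, DE, DF, DG, DJ, EF, EG, EJ, FG, FJ, GJ
  2-simplices (14): ABG, ABJ, ADF, ADJ, AEF, AEG, BDE, BDF, BEJ, BFG, DEG, DGJ, EFJ, FGJ

so the chain groups are C_0 ≅ Z^7, C_1 ≅ Z^21, C_2 ≅ Z^14.

Boundary ∂_1: C_1 → C_0 is given by ∂[p,q] = [q] − [p]. For instance
  ∂AF = F − A.
The resulting 7×21 matrix has rank 6, and its Smith normal form has invariant factors (1,1,1,1,1,1).

∂_2: C_2 → C_1 maps a triangle to the signed sum of its edges. For instance
  ∂DGJ = GJ − DJ + DG,
  ∂ABJ = BJ − AJ + AB.
The resulting 21×14 matrix has rank 13, and its Smith normal form has invariant factors (1,1,1,1,1,1,1,1,1,1,1,1,1).

From H_k ≅ ker(∂_k) / im(∂_{k+1}) we obtain:

  H_0: rank C_0 − rank ∂_1 = 7 − 6 = 1, and the invariant factors of ∂_1 are all 1, so H_0 ≅ Z.
  H_1: rank ker ∂_1 − rank ∂_2 = (21 − 6) − 13 = 2, and the invariant factors of ∂_2 are all 1, so H_1 ≅ Z^2.
  H_2: rank ker ∂_2 − rank ∂_3 = (14 − 13) − 0 = 1, and there is no ∂_3, so H_2 ≅ Z.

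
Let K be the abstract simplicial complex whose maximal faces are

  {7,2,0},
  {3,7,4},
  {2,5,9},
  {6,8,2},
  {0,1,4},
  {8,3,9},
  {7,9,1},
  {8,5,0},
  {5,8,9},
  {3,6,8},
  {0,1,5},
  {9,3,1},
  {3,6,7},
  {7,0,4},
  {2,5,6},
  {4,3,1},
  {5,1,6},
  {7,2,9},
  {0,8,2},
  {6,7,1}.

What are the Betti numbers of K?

b_0 = 1, b_1 = 1, b_2 = 0.

We work with the vertex ordering 0 < 1 < 2 < 3 < 4 < 5 < 6 < 7 < 8 < 9. The simplices of K, each written with vertices in increasing order, are:

  0-simplices (10): [0], [1], [2], [3], [4], [5], [6], [7], [8], [9]
  1-simplices (30): (30 of them)
  2-simplices (20): (20 of them)

so the chain groups are C_0 ≅ Z^10, C_1 ≅ Z^30, C_2 ≅ Z^20.

Boundary ∂_1: C_1 → C_0 maps an edge to its endpoints' difference, ∂[p,q] = q − p. For instance
  ∂[0,2] = [2] − [0].
The 10×30 boundary matrix has rank 9 and Smith normal form diag(1,1,1,1,1,1,1,1,1).

Boundary ∂_2: C_2 → C_1 acts by ∂[p,q,r] = [q,r] − [p,r] + [p,q]. For instance
  ∂[3,6,8] = [6,8] − [3,8] + [3,6],
  ∂[0,1,5] = [1,5] − [0,5] + [0,1].
As a 30×20 matrix over Z this has rank 20, with invariant factors (1,1,1,1,1,1,1,1,1,1,1,1,1,1,1,1,1,1,1,2).

Now H_k = ker ∂_k / im ∂_{k+1}, so:

  H_0: rank C_0 − rank ∂_1 = 10 − 9 = 1, and the invariant factors of ∂_1 are all 1, so H_0 = Z.
  H_1: rank ker ∂_1 − rank ∂_2 = (30 − 9) − 20 = 1, and ∂_2 has invariant factor 2 > 1, so H_1 = Z ⊕ Z/2Z.
  H_2: rank ker ∂_2 − rank ∂_3 = (20 − 20) − 0 = 0, and there is no ∂_3, so H_2 = 0.

(K is a triangulation of the Klein bottle.)

Hence the Betti numbers are b_0 = 1, b_1 = 1, b_2 = 0.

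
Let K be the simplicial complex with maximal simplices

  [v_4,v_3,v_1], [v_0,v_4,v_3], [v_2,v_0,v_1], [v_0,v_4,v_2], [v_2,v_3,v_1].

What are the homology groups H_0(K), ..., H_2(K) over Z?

H_0 ≅ Z,  H_1 ≅ Z,  H_2 = 0.

Fix the vertex order v_0 < v_1 < v_2 < v_3 < v_4 and write every simplex with vertices in increasing order. Then dim K = 2 and the simplices of K are:

  0-simplices (5): [v_0], [v_1], [v_2], [v_3], [v_4]
  1-simplices (10): [v_0,v_1], [v_0,v_2], [v_0,v_3], [v_0,v_4], [v_1,v_2], [v_1,v_3], [v_1,v_4], [v_2,v_3], [v_2,v_4], [v_3,v_4]
  2-simplices (5): [v_0,v_1,v_2], [v_0,v_2,v_4], [v_0,v_3,v_4], [v_1,v_2,v_3], [v_1,v_3,v_4]

so the chain groups are C_0 ≅ Z^5, C_1 ≅ Z^10, C_2 ≅ Z^5.

The boundary map ∂_1: C_1 → C_0 sends each edge [p,q] (with p < q) to q − p. For instance
  ∂[v_0,v_2] = [v_2] − [v_0].
The 5×10 boundary matrix has rank 4 and Smith normal form diag(1,1,1,1).

Boundary ∂_2: C_2 → C_1 acts by ∂[p,q,r] = [q,r] − [p,r] + [p,q]. For instance
  ∂[v_1,v_3,v_4] = [v_3,v_4] − [v_1,v_4] + [v_1,v_3],
  ∂[v_0,v_3,v_4] = [v_3,v_4] − [v_0,v_4] + [v_0,v_3].
This gives a 10×5 integer matrix of rank 5; reducing to Smith normal form yields diagonal entries (1,1,1,1,1).

Reading off H_k = ker ∂_k / im ∂_{k+1}:

  H_0: rank C_0 − rank ∂_1 = 5 − 4 = 1, and the invariant factors of ∂_1 are all 1, so H_0 = Z.
  H_1: rank ker ∂_1 − rank ∂_2 = (10 − 4) − 5 = 1, and the invariant factors of ∂_2 are all 1, so H_1 = Z.
  H_2: rank ker ∂_2 − rank ∂_3 = (5 − 5) − 0 = 0, and there is no ∂_3, so H_2 = 0.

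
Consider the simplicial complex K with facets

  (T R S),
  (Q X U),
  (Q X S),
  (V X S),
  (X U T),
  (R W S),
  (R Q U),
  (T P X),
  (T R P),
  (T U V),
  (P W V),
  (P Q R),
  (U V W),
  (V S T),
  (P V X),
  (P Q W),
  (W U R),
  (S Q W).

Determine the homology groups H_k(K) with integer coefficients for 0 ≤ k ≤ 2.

Order the vertices as P < Q < R < S < T < U < V < W < X. Listing each simplex with vertices in this order, K has dimension 2 with simplices:

  0-simplices (9): P, Q, R, S, T, U, V, W, X
  1-simplices (27): PQ, PR, PT, PV, PW, PX, QR, QS, QU, QW, QX, RS, RT, RU, RW, ST, SV, SW, SX, TU, TV, TX, UV, UW, UX, VW, VX
  2-simplices (18): PQR, PQW, PRT, PTX, PVW, PVX, QRU, QSW, QSX, QUX, RST, RSW, RUW, STV, SVX, TUV, TUX, UVW

giving chain groups C_0 ≅ Z^9, C_1 ≅ Z^27, C_2 ≅ Z^18.

The boundary map ∂_1: C_1 → C_0 is given by ∂[p,q] = [q] − [p].
The resulting 9×27 matrix has rank 8, and its Smith normal form has invariant factors (1,1,1,1,1,1,1,1).

∂_2: C_2 → C_1 sends each 2-simplex [p,q,r] to [q,r] − [p,r] + [p,q]. For instance
  ∂PQR = QR − PR + PQ,
  ∂RST = ST − RT + RS.
As a 27×18 matrix over Z this has rank 18, with invariant factors (1,1,1,1,1,1,1,1,1,1,1,1,1,1,1,1,1,2).

Reading off H_k = ker ∂_k / im ∂_{k+1}:

  H_0: rank C_0 − rank ∂_1 = 9 − 8 = 1, and the invariant factors of ∂_1 are all 1, so H_0 = Z.
  H_1: rank ker ∂_1 − rank ∂_2 = (27 − 8) − 18 = 1, and ∂_2 has invariant factor 2 > 1, so H_1 = Z ⊕ Z/2.
  H_2: rank ker ∂_2 − rank ∂_3 = (18 − 18) − 0 = 0, and there is no ∂_3, so H_2 = 0.

(K is a triangulation of the Klein bottle.)

H_0 ≅ Z,  H_1 ≅ Z ⊕ Z/2,  H_2 = 0.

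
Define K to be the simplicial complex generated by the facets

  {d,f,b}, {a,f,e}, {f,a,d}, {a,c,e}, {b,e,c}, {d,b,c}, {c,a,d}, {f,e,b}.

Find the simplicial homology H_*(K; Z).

H_0 = Z,  H_1 = 0,  H_2 = Z.

Fix the vertex order a < b < c < d < e < f and write every simplex with vertices in increasing order. Then dim K = 2 and the simplices of K are:

  0-simplices (6): a, b, c, d, e, f
  1-simplices (12): ac, ad, ae, af, bc, bd, be, bf, cd, ce, df, ef
  2-simplices (8): acd, ace, adf, aef, bcd, bce, bdf, bef

giving chain groups C_0 ≅ Z^6, C_1 ≅ Z^12, C_2 ≅ Z^8.

Boundary ∂_1: C_1 → C_0 maps an edge to its endpoints' difference, ∂[p,q] = q − p.
The resulting 6×12 matrix has rank 5, and its Smith normal form has invariant factors (1,1,1,1,1).

Boundary ∂_2: C_2 → C_1 sends each 2-simplex [p,q,r] to [q,r] − [p,r] + [p,q]. For instance
  ∂aef = ef − af + ae,
  ∂bcd = cd − bd + bc.
This gives a 12×8 integer matrix of rank 7; reducing to Smith normal form yields diagonal entries (1,1,1,1,1,1,1).

Reading off H_k = ker ∂_k / im ∂_{k+1}:

  H_0: rank C_0 − rank ∂_1 = 6 − 5 = 1, and the invariant factors of ∂_1 are all 1, so H_0 ≅ Z.
  H_1: rank ker ∂_1 − rank ∂_2 = (12 − 5) − 7 = 0, and the invariant factors of ∂_2 are all 1, so H_1 ≅ 0.
  H_2: rank ker ∂_2 − rank ∂_3 = (8 − 7) − 0 = 1, and there is no ∂_3, so H_2 ≅ Z.

(K is a triangulation of the 2-sphere S^2.)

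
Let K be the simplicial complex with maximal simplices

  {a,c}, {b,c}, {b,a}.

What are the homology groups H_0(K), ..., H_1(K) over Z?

Take the total order a < b < c on the vertex set. Then K (dimension 1) consists of the simplices:

  0-simplices (3): a, b, c
  1-simplices (3): ab, ac, bc

giving chain groups C_0 ≅ Z^3, C_1 ≅ Z^3.

Boundary ∂_1: C_1 → C_0 sends each edge [p,q] (with p < q) to q − p. For instance
  ∂ac = c − a.
The 3×3 boundary matrix has rank 2 and Smith normal form diag(1,1).

From H_k ≅ ker(∂_k) / im(∂_{k+1}) we obtain:

  H_0: rank C_0 − rank ∂_1 = 3 − 2 = 1, and the invariant factors of ∂_1 are all 1, so H_0 = Z.
  H_1: rank ker ∂_1 − rank ∂_2 = (3 − 2) − 0 = 1, and there is no ∂_2, so H_1 = Z.

(K is a triangulation of the circle S^1.)

H_0 = Z,  H_1 = Z.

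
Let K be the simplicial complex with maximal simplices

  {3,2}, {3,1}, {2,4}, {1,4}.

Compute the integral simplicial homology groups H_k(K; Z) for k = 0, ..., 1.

Take the total order 1 < 2 < 3 < 4 on the vertex set. Then K (dimension 1) consists of the simplices:

  0-simplices (4): [1], [2], [3], [4]
  1-simplices (4): [1,3], [1,4], [2,3], [2,4]

so the chain groups are C_0 ≅ Z^4, C_1 ≅ Z^4.

∂_1: C_1 → C_0 sends each edge [p,q] (with p < q) to q − p.
This gives a 4×4 integer matrix of rank 3; reducing to Smith normal form yields diagonal entries (1,1,1).

Now H_k = ker ∂_k / im ∂_{k+1}, so:

  H_0: rank C_0 − rank ∂_1 = 4 − 3 = 1, and the invariant factors of ∂_1 are all 1, so H_0 ≅ Z.
  H_1: rank ker ∂_1 − rank ∂_2 = (4 − 3) − 0 = 1, and there is no ∂_2, so H_1 ≅ Z.

H_0 = Z,  H_1 = Z.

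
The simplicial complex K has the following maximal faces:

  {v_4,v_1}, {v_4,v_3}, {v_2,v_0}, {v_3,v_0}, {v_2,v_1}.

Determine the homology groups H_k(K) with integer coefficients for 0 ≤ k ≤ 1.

Fix the vertex order v_0 < v_1 < v_2 < v_3 < v_4 and write every simplex with vertices in increasing order. Then dim K = 1 and the simplices of K are:

  0-simplices (5): [v_0], [v_1], [v_2], [v_3], [v_4]
  1-simplices (5): [v_0,v_2], [v_0,v_3], [v_1,v_2], [v_1,v_4], [v_3,v_4]

giving chain groups C_0 ≅ Z^5, C_1 ≅ Z^5.

The boundary map ∂_1: C_1 → C_0 is given by ∂[p,q] = [q] − [p]. For instance
  ∂[v_1,v_4] = [v_4] − [v_1].
The resulting 5×5 matrix has rank 4, and its Smith normal form has invariant factors (1,1,1,1).

Computing H_k = (kernel of ∂_k) / (image of ∂_{k+1}):

  H_0: rank C_0 − rank ∂_1 = 5 − 4 = 1, and the invariant factors of ∂_1 are all 1, so H_0 ≅ Z.
  H_1: rank ker ∂_1 − rank ∂_2 = (5 − 4) − 0 = 1, and there is no ∂_2, so H_1 ≅ Z.

As a check, the Euler characteristic is 5 − 5 = 0, which agrees with 1 − 1 = 0.
(K is a triangulation of the circle S^1.)

H_0 = Z,  H_1 = Z.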